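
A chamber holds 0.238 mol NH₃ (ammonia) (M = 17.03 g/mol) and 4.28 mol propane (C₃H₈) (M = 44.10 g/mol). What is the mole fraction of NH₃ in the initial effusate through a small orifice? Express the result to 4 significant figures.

Rate_i ∝ x_i/√M_i (Graham's law weighted by mole fraction), so the effusate composition follows n_i/√M_i.
Mole fraction of NH₃ in the effusate = (n_NH₃/√M_NH₃) / (n_NH₃/√M_NH₃ + n_C₃H₈/√M_C₃H₈)
= (0.238/√17.03) / (0.238/√17.03 + 4.28/√44.10) = 0.05767/(0.05767 + 0.6445) = 0.08213.

0.08213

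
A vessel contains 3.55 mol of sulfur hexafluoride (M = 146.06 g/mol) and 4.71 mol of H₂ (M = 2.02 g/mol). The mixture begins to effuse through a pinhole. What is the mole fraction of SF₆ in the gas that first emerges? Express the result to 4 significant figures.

0.08142

Effusion rate of each component ∝ n_i/√M_i (partial pressure × 1/√M).
x_SF₆(eff) = (n_SF₆/√M_SF₆) / (n_SF₆/√M_SF₆ + n_H₂/√M_H₂)
= (3.55/√146.06) / (3.55/√146.06 + 4.71/√2.02) = 0.2937/(0.2937 + 3.314) = 0.08142.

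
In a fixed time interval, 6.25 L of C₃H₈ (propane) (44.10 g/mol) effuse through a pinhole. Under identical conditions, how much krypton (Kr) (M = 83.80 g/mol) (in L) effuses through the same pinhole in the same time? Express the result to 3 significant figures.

By Graham's law, rate_Kr/rate_C₃H₈ = √(M_C₃H₈/M_Kr) = √(44.10/83.80) = √0.5263 = 0.7254.
So the volume for Kr is 6.25 × 0.7254 = 4.53 L.

4.53 L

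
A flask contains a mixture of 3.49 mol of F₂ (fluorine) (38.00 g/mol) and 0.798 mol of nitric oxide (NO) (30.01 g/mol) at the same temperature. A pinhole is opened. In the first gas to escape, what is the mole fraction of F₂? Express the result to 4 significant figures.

Each component's effusion rate ∝ (its partial pressure)·(1/√M) ∝ n_i/√M_i.
Mole fraction of F₂ in the effusate = (n_F₂/√M_F₂) / (n_F₂/√M_F₂ + n_NO/√M_NO)
= (3.49/√38.00) / (3.49/√38.00 + 0.798/√30.01) = 0.5662/(0.5662 + 0.1457) = 0.7954.

0.7954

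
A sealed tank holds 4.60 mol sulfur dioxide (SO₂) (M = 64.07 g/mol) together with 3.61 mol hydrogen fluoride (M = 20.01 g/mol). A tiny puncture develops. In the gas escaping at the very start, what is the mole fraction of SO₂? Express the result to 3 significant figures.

Effusion rate of each component ∝ n_i/√M_i (partial pressure × 1/√M).
x_SO₂(eff) = (n_SO₂/√M_SO₂) / (n_SO₂/√M_SO₂ + n_HF/√M_HF)
= (4.60/√64.07) / (4.60/√64.07 + 3.61/√20.01) = 0.5747/(0.5747 + 0.8070) = 0.416.

0.416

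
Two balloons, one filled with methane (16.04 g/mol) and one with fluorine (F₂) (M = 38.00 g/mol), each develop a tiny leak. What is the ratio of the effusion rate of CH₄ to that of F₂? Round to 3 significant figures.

1.54

Using Graham's law: rate_CH₄/rate_F₂ = √(M_F₂/M_CH₄) = √(38.00/16.04) = √2.369 = 1.54.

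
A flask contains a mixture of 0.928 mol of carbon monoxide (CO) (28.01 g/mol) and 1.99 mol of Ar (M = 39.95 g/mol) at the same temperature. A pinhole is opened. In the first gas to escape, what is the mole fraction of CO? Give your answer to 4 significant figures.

The effusion rate of species i is ∝ p_i/√M_i ∝ n_i/√M_i.
x_CO(eff) = (n_CO/√M_CO) / (n_CO/√M_CO + n_Ar/√M_Ar)
= (0.928/√28.01) / (0.928/√28.01 + 1.99/√39.95) = 0.1753/(0.1753 + 0.3148) = 0.3577.

0.3577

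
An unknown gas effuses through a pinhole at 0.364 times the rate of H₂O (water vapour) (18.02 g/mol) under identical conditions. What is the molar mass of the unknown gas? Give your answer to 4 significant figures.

Since effusion rate ∝ 1/√M, rate_X/rate_H₂O = √(M_H₂O/M_X).
0.364 = √(18.02/M_X)
M_X = 18.02 / 0.364² = 18.02 / 0.1325 = 136.0 g/mol

136.0 g/mol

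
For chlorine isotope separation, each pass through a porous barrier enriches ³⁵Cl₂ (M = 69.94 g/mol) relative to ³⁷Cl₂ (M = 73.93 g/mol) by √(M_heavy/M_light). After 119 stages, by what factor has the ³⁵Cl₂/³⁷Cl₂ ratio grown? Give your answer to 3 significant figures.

The single-stage factor is √(M_heavy/M_light), so 119 stages give [√(73.93/69.94)]^119 = (73.93/69.94)^(119/2).
= 1.05705^(119/2) = 27.1.

27.1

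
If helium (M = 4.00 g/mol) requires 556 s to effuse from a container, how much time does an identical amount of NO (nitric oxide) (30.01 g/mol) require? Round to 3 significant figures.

1520 s

Since effusion rate ∝ 1/√M, t_NO/t_He = √(M_NO/M_He) = √(30.01/4.00) = √7.503 = 2.739.
So the time for NO is 556 × 2.739 = 1520 s.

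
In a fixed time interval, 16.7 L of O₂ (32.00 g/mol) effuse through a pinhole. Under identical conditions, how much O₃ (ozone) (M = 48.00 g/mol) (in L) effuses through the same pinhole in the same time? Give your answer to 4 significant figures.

13.64 L

Graham's law gives rate_O₃/rate_O₂ = √(M_O₂/M_O₃) = √(32.00/48.00) = √0.6667 = 0.8165.
So the volume for O₃ is 16.7 × 0.8165 = 13.64 L.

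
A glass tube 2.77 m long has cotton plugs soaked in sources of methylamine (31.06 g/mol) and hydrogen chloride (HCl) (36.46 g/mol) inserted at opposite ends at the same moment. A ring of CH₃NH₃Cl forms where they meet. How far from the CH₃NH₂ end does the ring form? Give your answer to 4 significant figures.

In equal time, each gas travels a distance ∝ its rate ∝ 1/√M, so d_CH₃NH₂/d_HCl = √(M_HCl/M_CH₃NH₂) = √(36.46/31.06) = 1.083.
With d_CH₃NH₂ + d_HCl = 2.77 m, d_HCl = 2.77/(1 + 1.083) = 1.330 m.
d_CH₃NH₂ = 2.77 − 1.330 = 1.440 m.

1.440 m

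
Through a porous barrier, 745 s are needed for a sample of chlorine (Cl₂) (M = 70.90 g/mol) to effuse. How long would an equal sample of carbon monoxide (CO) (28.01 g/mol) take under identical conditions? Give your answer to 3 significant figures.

Since effusion rate ∝ 1/√M, t_CO/t_Cl₂ = √(M_CO/M_Cl₂) = √(28.01/70.90) = √0.3951 = 0.6285.
So the time for CO is 745 × 0.6285 = 468 s.

468 s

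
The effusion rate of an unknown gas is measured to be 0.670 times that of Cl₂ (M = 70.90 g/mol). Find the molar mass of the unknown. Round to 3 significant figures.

Since effusion rate ∝ 1/√M, rate_X/rate_Cl₂ = √(M_Cl₂/M_X).
0.670 = √(70.90/M_X)
M_X = 70.90 / 0.670² = 70.90 / 0.4489 = 158 g/mol

158 g/mol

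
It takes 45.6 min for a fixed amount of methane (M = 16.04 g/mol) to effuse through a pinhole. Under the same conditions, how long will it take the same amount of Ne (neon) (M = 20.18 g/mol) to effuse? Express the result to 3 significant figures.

By Graham's law, t_Ne/t_CH₄ = √(M_Ne/M_CH₄) = √(20.18/16.04) = √1.258 = 1.122.
So the time for Ne is 45.6 × 1.122 = 51.1 min.

51.1 min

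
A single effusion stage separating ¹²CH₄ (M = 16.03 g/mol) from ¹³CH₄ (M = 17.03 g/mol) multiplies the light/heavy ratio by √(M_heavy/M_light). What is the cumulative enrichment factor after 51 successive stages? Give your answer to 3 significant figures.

4.68

The single-stage factor is √(M_heavy/M_light), so 51 stages give [√(17.03/16.03)]^51 = (17.03/16.03)^(51/2).
= 1.06238^(51/2) = 4.68.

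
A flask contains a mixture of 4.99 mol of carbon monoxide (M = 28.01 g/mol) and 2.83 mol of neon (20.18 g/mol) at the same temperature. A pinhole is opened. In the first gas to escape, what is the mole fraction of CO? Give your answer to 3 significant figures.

Rate_i ∝ x_i/√M_i (Graham's law weighted by mole fraction), so the effusate composition follows n_i/√M_i.
x_CO(eff) = (n_CO/√M_CO) / (n_CO/√M_CO + n_Ne/√M_Ne)
= (4.99/√28.01) / (4.99/√28.01 + 2.83/√20.18) = 0.9429/(0.9429 + 0.6300) = 0.599.

0.599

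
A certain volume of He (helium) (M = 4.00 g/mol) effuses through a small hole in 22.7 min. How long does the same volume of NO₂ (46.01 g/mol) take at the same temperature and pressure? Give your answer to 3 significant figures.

77.0 min

By Graham's law, t_NO₂/t_He = √(M_NO₂/M_He) = √(46.01/4.00) = √11.50 = 3.392.
So the time for NO₂ is 22.7 × 3.392 = 77.0 min.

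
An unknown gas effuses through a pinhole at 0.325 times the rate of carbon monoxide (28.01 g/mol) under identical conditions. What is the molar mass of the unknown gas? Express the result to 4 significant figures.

265.2 g/mol

From Graham's law, rate_X/rate_CO = √(M_CO/M_X).
0.325 = √(28.01/M_X)
M_X = 28.01 / 0.325² = 28.01 / 0.1056 = 265.2 g/mol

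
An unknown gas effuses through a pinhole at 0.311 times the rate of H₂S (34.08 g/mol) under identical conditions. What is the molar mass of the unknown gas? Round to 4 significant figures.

352.4 g/mol

From Graham's law, rate_X/rate_H₂S = √(M_H₂S/M_X).
0.311 = √(34.08/M_X)
M_X = 34.08 / 0.311² = 34.08 / 0.09672 = 352.4 g/mol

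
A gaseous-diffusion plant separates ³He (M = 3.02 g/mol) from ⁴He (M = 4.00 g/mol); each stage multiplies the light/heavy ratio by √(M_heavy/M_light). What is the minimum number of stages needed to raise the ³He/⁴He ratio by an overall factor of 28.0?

24

With α = √(4.00/3.02) per stage, ln α = ½ ln(1.32450) = 0.1405.
Need α^N ≥ 28.0 ⇒ N ≥ ln(28.0) / ln α = 3.332 / 0.1405 = 23.71.
So at least 24 stages are needed.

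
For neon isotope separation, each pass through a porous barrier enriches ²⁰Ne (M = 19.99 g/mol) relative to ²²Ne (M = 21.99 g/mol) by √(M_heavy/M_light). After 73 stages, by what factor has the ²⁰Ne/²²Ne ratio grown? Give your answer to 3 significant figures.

The single-stage factor is √(M_heavy/M_light), so 73 stages give [√(21.99/19.99)]^73 = (21.99/19.99)^(73/2).
= 1.10005^(73/2) = 32.5.

32.5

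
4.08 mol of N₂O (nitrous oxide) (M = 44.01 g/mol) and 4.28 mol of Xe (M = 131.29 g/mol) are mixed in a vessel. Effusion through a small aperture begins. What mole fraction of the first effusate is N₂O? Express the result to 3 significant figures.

Rate_i ∝ x_i/√M_i (Graham's law weighted by mole fraction), so the effusate composition follows n_i/√M_i.
x_N₂O(eff) = (n_N₂O/√M_N₂O) / (n_N₂O/√M_N₂O + n_Xe/√M_Xe)
= (4.08/√44.01) / (4.08/√44.01 + 4.28/√131.29) = 0.6150/(0.6150 + 0.3735) = 0.622.

0.622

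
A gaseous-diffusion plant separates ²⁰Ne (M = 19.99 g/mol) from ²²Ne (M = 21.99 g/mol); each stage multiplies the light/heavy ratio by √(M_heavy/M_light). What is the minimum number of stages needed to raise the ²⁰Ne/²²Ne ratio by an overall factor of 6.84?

Per stage α = (21.99/19.99)^(1/2) = 1.10005^0.5, giving ln α = 0.04768.
Need α^N ≥ 6.84 ⇒ N ≥ ln(6.84) / ln α = 1.923 / 0.04768 = 40.33.
So at least 41 stages are needed.

41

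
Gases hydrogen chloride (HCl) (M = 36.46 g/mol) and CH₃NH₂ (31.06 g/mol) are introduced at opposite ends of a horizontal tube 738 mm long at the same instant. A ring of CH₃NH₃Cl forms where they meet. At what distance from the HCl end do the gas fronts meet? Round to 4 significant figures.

354.2 mm

Graham's law gives d_HCl/d_CH₃NH₂ = rate_HCl/rate_CH₃NH₂ = √(M_CH₃NH₂/M_HCl) = √(31.06/36.46) = 0.9230.
With d_HCl + d_CH₃NH₂ = 738 mm, d_CH₃NH₂ = 738/(1 + 0.9230) = 383.8 mm.
d_HCl = 738 − 383.8 = 354.2 mm.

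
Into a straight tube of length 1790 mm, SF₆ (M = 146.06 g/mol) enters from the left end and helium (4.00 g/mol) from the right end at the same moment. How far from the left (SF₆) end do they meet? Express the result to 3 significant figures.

254 mm

Distances travelled in equal time are proportional to diffusion rates, so d_SF₆/d_He = √(M_He/M_SF₆) = √(4.00/146.06) = 0.1655.
With d_SF₆ + d_He = 1790 mm, d_He = 1790/(1 + 0.1655) = 1536 mm.
d_SF₆ = 1790 − 1536 = 254 mm.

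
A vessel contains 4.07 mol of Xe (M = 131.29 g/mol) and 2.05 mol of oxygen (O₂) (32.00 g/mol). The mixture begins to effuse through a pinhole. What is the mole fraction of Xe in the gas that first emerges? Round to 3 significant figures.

Effusion rate of each component ∝ n_i/√M_i (partial pressure × 1/√M).
So x_Xe in the escaping gas = (n_Xe/√M_Xe) / Σ(n_i/√M_i)
= (4.07/√131.29) / (4.07/√131.29 + 2.05/√32.00) = 0.3552/(0.3552 + 0.3624) = 0.495.

0.495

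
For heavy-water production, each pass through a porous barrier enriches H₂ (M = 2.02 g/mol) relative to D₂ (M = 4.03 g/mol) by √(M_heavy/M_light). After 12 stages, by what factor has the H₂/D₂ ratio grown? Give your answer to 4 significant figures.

63.06

Overall factor = α^12 with α = √(4.03/2.02), i.e. (4.03/2.02)^(12/2).
= 1.99505^6 = 63.06.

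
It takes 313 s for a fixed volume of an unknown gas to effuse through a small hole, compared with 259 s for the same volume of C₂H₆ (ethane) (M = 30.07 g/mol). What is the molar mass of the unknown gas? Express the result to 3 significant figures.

By Graham's law, t_X/t_C₂H₆ = √(M_X/M_C₂H₆).
313/259 = 1.208 = √(M_X/30.07)
M_X = 30.07 × 1.208² = 30.07 × 1.460 = 43.9 g/mol

43.9 g/mol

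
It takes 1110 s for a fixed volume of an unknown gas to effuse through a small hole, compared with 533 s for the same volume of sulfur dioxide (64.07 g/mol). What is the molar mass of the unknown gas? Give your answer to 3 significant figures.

Using Graham's law: t_X/t_SO₂ = √(M_X/M_SO₂).
1110/533 = 2.083 = √(M_X/64.07)
M_X = 64.07 × 2.083² = 64.07 × 4.337 = 278 g/mol

278 g/mol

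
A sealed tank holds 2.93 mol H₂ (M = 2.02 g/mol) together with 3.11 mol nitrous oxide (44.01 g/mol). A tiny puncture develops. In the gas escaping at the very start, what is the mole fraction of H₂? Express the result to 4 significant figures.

0.8147

Effusion rate of each component ∝ n_i/√M_i (partial pressure × 1/√M).
So x_H₂ in the escaping gas = (n_H₂/√M_H₂) / Σ(n_i/√M_i)
= (2.93/√2.02) / (2.93/√2.02 + 3.11/√44.01) = 2.062/(2.062 + 0.4688) = 0.8147.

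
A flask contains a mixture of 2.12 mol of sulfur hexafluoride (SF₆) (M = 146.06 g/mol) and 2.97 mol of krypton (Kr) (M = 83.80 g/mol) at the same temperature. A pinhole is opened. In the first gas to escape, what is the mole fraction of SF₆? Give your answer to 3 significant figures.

Each component's effusion rate ∝ (its partial pressure)·(1/√M) ∝ n_i/√M_i.
So x_SF₆ in the escaping gas = (n_SF₆/√M_SF₆) / Σ(n_i/√M_i)
= (2.12/√146.06) / (2.12/√146.06 + 2.97/√83.80) = 0.1754/(0.1754 + 0.3244) = 0.351.

0.351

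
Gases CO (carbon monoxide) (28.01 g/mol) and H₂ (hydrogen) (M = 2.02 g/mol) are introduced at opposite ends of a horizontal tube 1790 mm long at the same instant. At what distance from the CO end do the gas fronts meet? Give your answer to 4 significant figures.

Graham's law gives d_CO/d_H₂ = rate_CO/rate_H₂ = √(M_H₂/M_CO) = √(2.02/28.01) = 0.2685.
With d_CO + d_H₂ = 1790 mm, d_H₂ = 1790/(1 + 0.2685) = 1411 mm.
d_CO = 1790 − 1411 = 378.9 mm.

378.9 mm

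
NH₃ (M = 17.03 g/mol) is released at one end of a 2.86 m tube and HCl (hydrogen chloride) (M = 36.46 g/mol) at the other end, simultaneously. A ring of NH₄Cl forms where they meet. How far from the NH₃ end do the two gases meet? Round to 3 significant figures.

1.70 m

In equal time, each gas travels a distance ∝ its rate ∝ 1/√M, so d_NH₃/d_HCl = √(M_HCl/M_NH₃) = √(36.46/17.03) = 1.463.
With d_NH₃ + d_HCl = 2.86 m, d_HCl = 2.86/(1 + 1.463) = 1.161 m.
d_NH₃ = 2.86 − 1.161 = 1.70 m.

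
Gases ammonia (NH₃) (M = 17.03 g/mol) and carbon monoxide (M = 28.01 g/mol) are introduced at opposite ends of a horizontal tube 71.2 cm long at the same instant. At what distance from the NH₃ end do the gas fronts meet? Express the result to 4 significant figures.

Graham's law gives d_NH₃/d_CO = rate_NH₃/rate_CO = √(M_CO/M_NH₃) = √(28.01/17.03) = 1.282.
With d_NH₃ + d_CO = 71.2 cm, d_CO = 71.2/(1 + 1.282) = 31.19 cm.
d_NH₃ = 71.2 − 31.19 = 40.01 cm.

40.01 cm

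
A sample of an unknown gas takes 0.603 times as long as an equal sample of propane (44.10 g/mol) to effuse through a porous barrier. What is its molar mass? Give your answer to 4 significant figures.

16.04 g/mol

Using Graham's law: t_X/t_C₃H₈ = √(M_X/M_C₃H₈).
0.603 = √(M_X/44.10)
M_X = 44.10 × 0.603² = 44.10 × 0.3636 = 16.04 g/mol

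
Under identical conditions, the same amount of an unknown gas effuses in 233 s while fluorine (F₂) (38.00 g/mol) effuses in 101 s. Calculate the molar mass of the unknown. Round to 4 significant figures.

202.2 g/mol

Graham's law gives t_X/t_F₂ = √(M_X/M_F₂).
233/101 = 2.307 = √(M_X/38.00)
M_X = 38.00 × 2.307² = 38.00 × 5.322 = 202.2 g/mol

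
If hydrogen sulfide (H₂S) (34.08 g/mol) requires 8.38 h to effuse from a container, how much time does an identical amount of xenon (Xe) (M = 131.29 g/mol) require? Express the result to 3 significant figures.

16.4 h

From Graham's law, t_Xe/t_H₂S = √(M_Xe/M_H₂S) = √(131.29/34.08) = √3.852 = 1.963.
So the time for Xe is 8.38 × 1.963 = 16.4 h.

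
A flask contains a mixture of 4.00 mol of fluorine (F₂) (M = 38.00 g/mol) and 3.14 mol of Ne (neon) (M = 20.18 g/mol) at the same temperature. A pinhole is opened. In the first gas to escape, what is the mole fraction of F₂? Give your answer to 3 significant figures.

0.481

Effusion rate of each component ∝ n_i/√M_i (partial pressure × 1/√M).
Mole fraction of F₂ in the effusate = (n_F₂/√M_F₂) / (n_F₂/√M_F₂ + n_Ne/√M_Ne)
= (4.00/√38.00) / (4.00/√38.00 + 3.14/√20.18) = 0.6489/(0.6489 + 0.6990) = 0.481.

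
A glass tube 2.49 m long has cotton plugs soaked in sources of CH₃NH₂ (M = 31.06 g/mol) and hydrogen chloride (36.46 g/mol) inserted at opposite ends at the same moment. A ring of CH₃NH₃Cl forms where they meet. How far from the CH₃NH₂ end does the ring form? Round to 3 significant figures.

1.29 m

In equal time, each gas travels a distance ∝ its rate ∝ 1/√M, so d_CH₃NH₂/d_HCl = √(M_HCl/M_CH₃NH₂) = √(36.46/31.06) = 1.083.
With d_CH₃NH₂ + d_HCl = 2.49 m, d_HCl = 2.49/(1 + 1.083) = 1.195 m.
d_CH₃NH₂ = 2.49 − 1.195 = 1.29 m.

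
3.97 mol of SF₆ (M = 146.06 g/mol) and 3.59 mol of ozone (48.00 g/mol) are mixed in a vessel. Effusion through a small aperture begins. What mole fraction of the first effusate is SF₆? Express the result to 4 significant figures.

The effusion rate of species i is ∝ p_i/√M_i ∝ n_i/√M_i.
So x_SF₆ in the escaping gas = (n_SF₆/√M_SF₆) / Σ(n_i/√M_i)
= (3.97/√146.06) / (3.97/√146.06 + 3.59/√48.00) = 0.3285/(0.3285 + 0.5182) = 0.3880.

0.3880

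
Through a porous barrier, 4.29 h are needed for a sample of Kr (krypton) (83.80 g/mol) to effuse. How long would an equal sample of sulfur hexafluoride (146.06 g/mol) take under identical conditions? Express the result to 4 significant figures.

Since effusion rate ∝ 1/√M, t_SF₆/t_Kr = √(M_SF₆/M_Kr) = √(146.06/83.80) = √1.743 = 1.320.
So the time for SF₆ is 4.29 × 1.320 = 5.664 h.

5.664 h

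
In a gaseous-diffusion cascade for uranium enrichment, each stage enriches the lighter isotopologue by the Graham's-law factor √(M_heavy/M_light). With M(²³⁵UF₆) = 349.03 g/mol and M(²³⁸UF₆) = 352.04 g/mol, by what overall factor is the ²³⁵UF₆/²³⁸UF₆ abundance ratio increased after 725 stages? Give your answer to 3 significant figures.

Overall factor = α^725 with α = √(352.04/349.03), i.e. (352.04/349.03)^(725/2).
= 1.00862^(725/2) = 22.5.

22.5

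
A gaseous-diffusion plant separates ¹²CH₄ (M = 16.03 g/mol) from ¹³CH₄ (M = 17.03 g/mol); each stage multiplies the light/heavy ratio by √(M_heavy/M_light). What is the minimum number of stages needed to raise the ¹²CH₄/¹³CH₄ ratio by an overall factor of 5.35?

Single-stage factor α = √(17.03/16.03), so ln α = ½ ln(1.06238) = 0.03026.
Need α^N ≥ 5.35 ⇒ N ≥ ln(5.35) / ln α = 1.677 / 0.03026 = 55.43.
Minimum whole number of stages: N = 56.

56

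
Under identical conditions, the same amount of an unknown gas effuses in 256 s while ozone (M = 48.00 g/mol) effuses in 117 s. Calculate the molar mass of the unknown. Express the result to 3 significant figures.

230 g/mol

Since effusion rate ∝ 1/√M, t_X/t_O₃ = √(M_X/M_O₃).
256/117 = 2.188 = √(M_X/48.00)
M_X = 48.00 × 2.188² = 48.00 × 4.787 = 230 g/mol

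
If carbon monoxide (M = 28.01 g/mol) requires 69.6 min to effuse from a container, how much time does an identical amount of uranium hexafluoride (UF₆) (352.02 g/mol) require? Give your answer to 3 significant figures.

247 min

By Graham's law, t_UF₆/t_CO = √(M_UF₆/M_CO) = √(352.02/28.01) = √12.57 = 3.545.
So the time for UF₆ is 69.6 × 3.545 = 247 min.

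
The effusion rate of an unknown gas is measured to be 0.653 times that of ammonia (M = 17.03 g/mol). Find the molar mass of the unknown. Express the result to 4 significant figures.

From Graham's law, rate_X/rate_NH₃ = √(M_NH₃/M_X).
0.653 = √(17.03/M_X)
M_X = 17.03 / 0.653² = 17.03 / 0.4264 = 39.94 g/mol

39.94 g/mol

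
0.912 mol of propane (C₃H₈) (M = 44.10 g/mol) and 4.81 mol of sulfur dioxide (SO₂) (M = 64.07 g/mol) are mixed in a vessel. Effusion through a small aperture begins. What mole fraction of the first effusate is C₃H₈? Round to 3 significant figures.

Rate_i ∝ x_i/√M_i (Graham's law weighted by mole fraction), so the effusate composition follows n_i/√M_i.
So x_C₃H₈ in the escaping gas = (n_C₃H₈/√M_C₃H₈) / Σ(n_i/√M_i)
= (0.912/√44.10) / (0.912/√44.10 + 4.81/√64.07) = 0.1373/(0.1373 + 0.6009) = 0.186.

0.186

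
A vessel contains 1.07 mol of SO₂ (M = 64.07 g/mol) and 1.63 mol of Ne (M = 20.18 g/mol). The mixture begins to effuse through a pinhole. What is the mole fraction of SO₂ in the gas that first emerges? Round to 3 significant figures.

0.269

Effusion rate of each component ∝ n_i/√M_i (partial pressure × 1/√M).
x_SO₂(eff) = (n_SO₂/√M_SO₂) / (n_SO₂/√M_SO₂ + n_Ne/√M_Ne)
= (1.07/√64.07) / (1.07/√64.07 + 1.63/√20.18) = 0.1337/(0.1337 + 0.3628) = 0.269.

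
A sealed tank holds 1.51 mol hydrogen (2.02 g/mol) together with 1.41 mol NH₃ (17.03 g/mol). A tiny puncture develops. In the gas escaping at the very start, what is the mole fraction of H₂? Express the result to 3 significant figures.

Effusion rate of each component ∝ n_i/√M_i (partial pressure × 1/√M).
So x_H₂ in the escaping gas = (n_H₂/√M_H₂) / Σ(n_i/√M_i)
= (1.51/√2.02) / (1.51/√2.02 + 1.41/√17.03) = 1.062/(1.062 + 0.3417) = 0.757.

0.757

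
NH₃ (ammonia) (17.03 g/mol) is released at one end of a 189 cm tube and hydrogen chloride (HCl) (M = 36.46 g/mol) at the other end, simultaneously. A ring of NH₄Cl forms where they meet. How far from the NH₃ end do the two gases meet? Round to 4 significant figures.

112.3 cm

Distances travelled in equal time are proportional to diffusion rates, so d_NH₃/d_HCl = √(M_HCl/M_NH₃) = √(36.46/17.03) = 1.463.
With d_NH₃ + d_HCl = 189 cm, d_HCl = 189/(1 + 1.463) = 76.73 cm.
d_NH₃ = 189 − 76.73 = 112.3 cm.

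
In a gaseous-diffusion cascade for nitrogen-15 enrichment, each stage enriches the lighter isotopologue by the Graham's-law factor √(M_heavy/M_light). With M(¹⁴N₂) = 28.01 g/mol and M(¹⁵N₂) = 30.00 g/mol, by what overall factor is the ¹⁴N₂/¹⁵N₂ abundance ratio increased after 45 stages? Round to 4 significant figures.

4.685

The single-stage factor is √(M_heavy/M_light), so 45 stages give [√(30.00/28.01)]^45 = (30.00/28.01)^(45/2).
= 1.07105^(45/2) = 4.685.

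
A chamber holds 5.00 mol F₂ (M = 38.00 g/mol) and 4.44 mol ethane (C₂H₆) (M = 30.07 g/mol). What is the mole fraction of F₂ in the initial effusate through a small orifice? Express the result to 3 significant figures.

0.500

The effusion rate of species i is ∝ p_i/√M_i ∝ n_i/√M_i.
Mole fraction of F₂ in the effusate = (n_F₂/√M_F₂) / (n_F₂/√M_F₂ + n_C₂H₆/√M_C₂H₆)
= (5.00/√38.00) / (5.00/√38.00 + 4.44/√30.07) = 0.8111/(0.8111 + 0.8097) = 0.500.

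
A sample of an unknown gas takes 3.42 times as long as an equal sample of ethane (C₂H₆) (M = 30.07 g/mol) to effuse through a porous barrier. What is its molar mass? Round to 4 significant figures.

351.7 g/mol

Using Graham's law: t_X/t_C₂H₆ = √(M_X/M_C₂H₆).
3.42 = √(M_X/30.07)
M_X = 30.07 × 3.42² = 30.07 × 11.70 = 351.7 g/mol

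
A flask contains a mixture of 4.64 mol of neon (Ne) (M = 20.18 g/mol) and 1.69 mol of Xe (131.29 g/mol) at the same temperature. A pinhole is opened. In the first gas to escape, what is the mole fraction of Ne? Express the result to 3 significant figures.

The effusion rate of species i is ∝ p_i/√M_i ∝ n_i/√M_i.
So x_Ne in the escaping gas = (n_Ne/√M_Ne) / Σ(n_i/√M_i)
= (4.64/√20.18) / (4.64/√20.18 + 1.69/√131.29) = 1.033/(1.033 + 0.1475) = 0.875.

0.875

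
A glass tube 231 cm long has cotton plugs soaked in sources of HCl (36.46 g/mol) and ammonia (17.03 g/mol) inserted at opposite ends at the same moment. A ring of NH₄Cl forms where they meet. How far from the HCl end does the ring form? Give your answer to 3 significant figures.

Distances travelled in equal time are proportional to diffusion rates, so d_HCl/d_NH₃ = √(M_NH₃/M_HCl) = √(17.03/36.46) = 0.6834.
With d_HCl + d_NH₃ = 231 cm, d_NH₃ = 231/(1 + 0.6834) = 137.2 cm.
d_HCl = 231 − 137.2 = 93.8 cm.

93.8 cm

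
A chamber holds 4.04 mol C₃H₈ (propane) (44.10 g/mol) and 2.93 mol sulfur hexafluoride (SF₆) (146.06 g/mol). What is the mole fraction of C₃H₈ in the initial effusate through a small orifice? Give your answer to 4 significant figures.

0.7150

The effusion rate of species i is ∝ p_i/√M_i ∝ n_i/√M_i.
So x_C₃H₈ in the escaping gas = (n_C₃H₈/√M_C₃H₈) / Σ(n_i/√M_i)
= (4.04/√44.10) / (4.04/√44.10 + 2.93/√146.06) = 0.6084/(0.6084 + 0.2424) = 0.7150.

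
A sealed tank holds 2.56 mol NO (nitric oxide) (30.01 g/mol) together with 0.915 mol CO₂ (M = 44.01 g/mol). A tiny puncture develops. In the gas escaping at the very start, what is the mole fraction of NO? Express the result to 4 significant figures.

Effusion rate of each component ∝ n_i/√M_i (partial pressure × 1/√M).
So x_NO in the escaping gas = (n_NO/√M_NO) / Σ(n_i/√M_i)
= (2.56/√30.01) / (2.56/√30.01 + 0.915/√44.01) = 0.4673/(0.4673 + 0.1379) = 0.7721.

0.7721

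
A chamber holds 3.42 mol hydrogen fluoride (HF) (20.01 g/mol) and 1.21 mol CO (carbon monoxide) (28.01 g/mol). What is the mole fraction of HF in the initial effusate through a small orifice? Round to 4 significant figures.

0.7698

Effusion rate of each component ∝ n_i/√M_i (partial pressure × 1/√M).
Mole fraction of HF in the effusate = (n_HF/√M_HF) / (n_HF/√M_HF + n_CO/√M_CO)
= (3.42/√20.01) / (3.42/√20.01 + 1.21/√28.01) = 0.7645/(0.7645 + 0.2286) = 0.7698.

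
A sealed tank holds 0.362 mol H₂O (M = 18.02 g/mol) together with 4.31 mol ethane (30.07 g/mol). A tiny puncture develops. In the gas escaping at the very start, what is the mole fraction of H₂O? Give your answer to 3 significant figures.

Each component's effusion rate ∝ (its partial pressure)·(1/√M) ∝ n_i/√M_i.
Mole fraction of H₂O in the effusate = (n_H₂O/√M_H₂O) / (n_H₂O/√M_H₂O + n_C₂H₆/√M_C₂H₆)
= (0.362/√18.02) / (0.362/√18.02 + 4.31/√30.07) = 0.08528/(0.08528 + 0.7860) = 0.0979.

0.0979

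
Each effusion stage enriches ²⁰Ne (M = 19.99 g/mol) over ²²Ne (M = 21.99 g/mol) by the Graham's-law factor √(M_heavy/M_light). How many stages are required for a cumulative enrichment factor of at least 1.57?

Single-stage factor α = √(21.99/19.99), so ln α = ½ ln(1.10005) = 0.04768.
Need α^N ≥ 1.57 ⇒ N ≥ ln(1.57) / ln α = 0.4511 / 0.04768 = 9.46.
Rounding up, N = 10 stages.

10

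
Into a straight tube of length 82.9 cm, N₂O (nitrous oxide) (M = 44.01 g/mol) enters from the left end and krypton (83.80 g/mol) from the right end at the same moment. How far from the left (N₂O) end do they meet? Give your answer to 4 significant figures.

Graham's law gives d_N₂O/d_Kr = rate_N₂O/rate_Kr = √(M_Kr/M_N₂O) = √(83.80/44.01) = 1.380.
With d_N₂O + d_Kr = 82.9 cm, d_Kr = 82.9/(1 + 1.380) = 34.83 cm.
d_N₂O = 82.9 − 34.83 = 48.07 cm.

48.07 cm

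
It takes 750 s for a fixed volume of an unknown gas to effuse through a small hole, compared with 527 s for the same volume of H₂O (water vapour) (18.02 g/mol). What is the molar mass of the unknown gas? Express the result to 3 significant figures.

36.5 g/mol

Using Graham's law: t_X/t_H₂O = √(M_X/M_H₂O).
750/527 = 1.423 = √(M_X/18.02)
M_X = 18.02 × 1.423² = 18.02 × 2.025 = 36.5 g/mol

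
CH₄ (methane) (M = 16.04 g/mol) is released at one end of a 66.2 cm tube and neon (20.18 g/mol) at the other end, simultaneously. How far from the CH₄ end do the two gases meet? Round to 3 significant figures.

35.0 cm

Distances travelled in equal time are proportional to diffusion rates, so d_CH₄/d_Ne = √(M_Ne/M_CH₄) = √(20.18/16.04) = 1.122.
With d_CH₄ + d_Ne = 66.2 cm, d_Ne = 66.2/(1 + 1.122) = 31.20 cm.
d_CH₄ = 66.2 − 31.20 = 35.0 cm.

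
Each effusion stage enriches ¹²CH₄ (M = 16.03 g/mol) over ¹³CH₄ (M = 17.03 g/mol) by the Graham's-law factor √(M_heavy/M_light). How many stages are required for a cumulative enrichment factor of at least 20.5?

Single-stage factor α = √(17.03/16.03), so ln α = ½ ln(1.06238) = 0.03026.
Need α^N ≥ 20.5 ⇒ N ≥ ln(20.5) / ln α = 3.020 / 0.03026 = 99.82.
Minimum whole number of stages: N = 100.

100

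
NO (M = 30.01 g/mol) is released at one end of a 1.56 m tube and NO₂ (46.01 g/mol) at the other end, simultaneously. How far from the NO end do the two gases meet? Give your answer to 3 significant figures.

0.863 m

Graham's law gives d_NO/d_NO₂ = rate_NO/rate_NO₂ = √(M_NO₂/M_NO) = √(46.01/30.01) = 1.238.
With d_NO + d_NO₂ = 1.56 m, d_NO₂ = 1.56/(1 + 1.238) = 0.6970 m.
d_NO = 1.56 − 0.6970 = 0.863 m.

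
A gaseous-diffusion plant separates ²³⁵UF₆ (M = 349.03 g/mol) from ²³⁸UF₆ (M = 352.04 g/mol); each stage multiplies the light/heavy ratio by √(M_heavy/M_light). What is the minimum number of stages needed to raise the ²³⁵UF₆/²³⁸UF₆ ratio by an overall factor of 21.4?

Per stage α = (352.04/349.03)^(1/2) = 1.00862^0.5, giving ln α = 0.004293.
Need α^N ≥ 21.4 ⇒ N ≥ ln(21.4) / ln α = 3.063 / 0.004293 = 713.50.
Rounding up, N = 714 stages.

714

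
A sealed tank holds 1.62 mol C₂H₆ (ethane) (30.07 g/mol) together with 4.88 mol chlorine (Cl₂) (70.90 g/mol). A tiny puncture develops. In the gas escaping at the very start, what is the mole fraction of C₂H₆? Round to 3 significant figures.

0.338

Rate_i ∝ x_i/√M_i (Graham's law weighted by mole fraction), so the effusate composition follows n_i/√M_i.
x_C₂H₆(eff) = (n_C₂H₆/√M_C₂H₆) / (n_C₂H₆/√M_C₂H₆ + n_Cl₂/√M_Cl₂)
= (1.62/√30.07) / (1.62/√30.07 + 4.88/√70.90) = 0.2954/(0.2954 + 0.5796) = 0.338.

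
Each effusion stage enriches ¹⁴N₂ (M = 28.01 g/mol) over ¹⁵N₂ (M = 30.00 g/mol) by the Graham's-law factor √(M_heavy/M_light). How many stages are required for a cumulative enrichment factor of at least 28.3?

98

Per stage α = (30.00/28.01)^(1/2) = 1.07105^0.5, giving ln α = 0.03432.
Need α^N ≥ 28.3 ⇒ N ≥ ln(28.3) / ln α = 3.343 / 0.03432 = 97.41.
Rounding up, N = 98 stages.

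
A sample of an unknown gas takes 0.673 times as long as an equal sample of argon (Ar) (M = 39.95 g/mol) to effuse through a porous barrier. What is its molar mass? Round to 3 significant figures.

By Graham's law, t_X/t_Ar = √(M_X/M_Ar).
0.673 = √(M_X/39.95)
M_X = 39.95 × 0.673² = 39.95 × 0.4529 = 18.1 g/mol

18.1 g/mol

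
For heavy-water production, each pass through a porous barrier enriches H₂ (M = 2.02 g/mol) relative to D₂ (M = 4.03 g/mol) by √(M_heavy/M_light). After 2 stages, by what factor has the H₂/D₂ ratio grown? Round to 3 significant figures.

2.00

After 2 stages the ratio has grown by (√(4.03/2.02))^2 = (4.03/2.02)^(2/2).
= 1.99505^1 = 2.00.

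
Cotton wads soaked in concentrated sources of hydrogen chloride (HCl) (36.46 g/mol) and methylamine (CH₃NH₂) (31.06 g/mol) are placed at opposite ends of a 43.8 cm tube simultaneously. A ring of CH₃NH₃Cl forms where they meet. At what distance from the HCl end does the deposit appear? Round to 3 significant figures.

21.0 cm

Graham's law gives d_HCl/d_CH₃NH₂ = rate_HCl/rate_CH₃NH₂ = √(M_CH₃NH₂/M_HCl) = √(31.06/36.46) = 0.9230.
With d_HCl + d_CH₃NH₂ = 43.8 cm, d_CH₃NH₂ = 43.8/(1 + 0.9230) = 22.78 cm.
d_HCl = 43.8 − 22.78 = 21.0 cm.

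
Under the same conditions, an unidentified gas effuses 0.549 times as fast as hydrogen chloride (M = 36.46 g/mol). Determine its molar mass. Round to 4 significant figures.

Using Graham's law: rate_X/rate_HCl = √(M_HCl/M_X).
0.549 = √(36.46/M_X)
M_X = 36.46 / 0.549² = 36.46 / 0.3014 = 121.0 g/mol

121.0 g/mol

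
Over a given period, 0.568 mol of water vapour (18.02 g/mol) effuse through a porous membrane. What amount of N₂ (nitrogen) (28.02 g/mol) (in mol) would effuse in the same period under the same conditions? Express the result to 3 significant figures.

0.456 mol

Graham's law gives rate_N₂/rate_H₂O = √(M_H₂O/M_N₂) = √(18.02/28.02) = √0.6431 = 0.8019.
So the amount for N₂ is 0.568 × 0.8019 = 0.456 mol.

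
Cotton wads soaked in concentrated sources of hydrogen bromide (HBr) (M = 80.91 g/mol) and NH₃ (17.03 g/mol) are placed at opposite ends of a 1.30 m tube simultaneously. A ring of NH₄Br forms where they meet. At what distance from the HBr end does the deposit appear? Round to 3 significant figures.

0.409 m

The fronts meet when d_HBr + d_NH₃ = L with d_HBr/d_NH₃ = √(M_NH₃/M_HBr) (Graham's law). Here √(M_NH₃/M_HBr) = √(17.03/80.91) = 0.4588.
With d_HBr + d_NH₃ = 1.30 m, d_NH₃ = 1.30/(1 + 0.4588) = 0.8912 m.
d_HBr = 1.30 − 0.8912 = 0.409 m.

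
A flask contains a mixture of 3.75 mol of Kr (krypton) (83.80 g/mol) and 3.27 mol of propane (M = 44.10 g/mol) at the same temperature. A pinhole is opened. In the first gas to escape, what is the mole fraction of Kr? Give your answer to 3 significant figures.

0.454

The effusion rate of species i is ∝ p_i/√M_i ∝ n_i/√M_i.
x_Kr(eff) = (n_Kr/√M_Kr) / (n_Kr/√M_Kr + n_C₃H₈/√M_C₃H₈)
= (3.75/√83.80) / (3.75/√83.80 + 3.27/√44.10) = 0.4096/(0.4096 + 0.4924) = 0.454.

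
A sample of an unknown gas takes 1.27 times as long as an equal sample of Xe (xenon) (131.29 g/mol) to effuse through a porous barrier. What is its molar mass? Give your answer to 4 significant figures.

By Graham's law, t_X/t_Xe = √(M_X/M_Xe).
1.27 = √(M_X/131.29)
M_X = 131.29 × 1.27² = 131.29 × 1.613 = 211.8 g/mol

211.8 g/mol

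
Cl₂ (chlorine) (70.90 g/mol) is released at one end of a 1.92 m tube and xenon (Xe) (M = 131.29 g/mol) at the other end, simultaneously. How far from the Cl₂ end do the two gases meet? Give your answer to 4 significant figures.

Graham's law gives d_Cl₂/d_Xe = rate_Cl₂/rate_Xe = √(M_Xe/M_Cl₂) = √(131.29/70.90) = 1.361.
With d_Cl₂ + d_Xe = 1.92 m, d_Xe = 1.92/(1 + 1.361) = 0.8133 m.
d_Cl₂ = 1.92 − 0.8133 = 1.107 m.

1.107 m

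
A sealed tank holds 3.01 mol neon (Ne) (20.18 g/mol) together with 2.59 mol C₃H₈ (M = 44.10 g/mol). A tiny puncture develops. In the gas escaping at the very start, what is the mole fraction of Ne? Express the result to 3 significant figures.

0.632

Effusion rate of each component ∝ n_i/√M_i (partial pressure × 1/√M).
So x_Ne in the escaping gas = (n_Ne/√M_Ne) / Σ(n_i/√M_i)
= (3.01/√20.18) / (3.01/√20.18 + 2.59/√44.10) = 0.6700/(0.6700 + 0.3900) = 0.632.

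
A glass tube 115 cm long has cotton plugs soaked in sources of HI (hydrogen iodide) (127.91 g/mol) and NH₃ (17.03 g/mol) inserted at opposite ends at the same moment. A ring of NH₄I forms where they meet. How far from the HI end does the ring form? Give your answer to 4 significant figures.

Distances travelled in equal time are proportional to diffusion rates, so d_HI/d_NH₃ = √(M_NH₃/M_HI) = √(17.03/127.91) = 0.3649.
With d_HI + d_NH₃ = 115 cm, d_NH₃ = 115/(1 + 0.3649) = 84.26 cm.
d_HI = 115 − 84.26 = 30.74 cm.

30.74 cm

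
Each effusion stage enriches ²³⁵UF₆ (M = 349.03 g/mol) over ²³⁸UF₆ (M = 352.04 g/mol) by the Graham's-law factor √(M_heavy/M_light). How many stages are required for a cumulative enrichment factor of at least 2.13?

With α = √(352.04/349.03) per stage, ln α = ½ ln(1.00862) = 0.004293.
Need α^N ≥ 2.13 ⇒ N ≥ ln(2.13) / ln α = 0.7561 / 0.004293 = 176.11.
So at least 177 stages are needed.

177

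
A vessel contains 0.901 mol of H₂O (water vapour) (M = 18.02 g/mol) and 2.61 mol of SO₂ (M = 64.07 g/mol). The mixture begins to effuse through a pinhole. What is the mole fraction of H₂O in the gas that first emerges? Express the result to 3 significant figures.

The effusion rate of species i is ∝ p_i/√M_i ∝ n_i/√M_i.
So x_H₂O in the escaping gas = (n_H₂O/√M_H₂O) / Σ(n_i/√M_i)
= (0.901/√18.02) / (0.901/√18.02 + 2.61/√64.07) = 0.2122/(0.2122 + 0.3261) = 0.394.

0.394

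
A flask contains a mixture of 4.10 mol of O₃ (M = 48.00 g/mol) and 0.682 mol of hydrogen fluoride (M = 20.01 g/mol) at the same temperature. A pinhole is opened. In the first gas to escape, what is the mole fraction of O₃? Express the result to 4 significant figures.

Rate_i ∝ x_i/√M_i (Graham's law weighted by mole fraction), so the effusate composition follows n_i/√M_i.
So x_O₃ in the escaping gas = (n_O₃/√M_O₃) / Σ(n_i/√M_i)
= (4.10/√48.00) / (4.10/√48.00 + 0.682/√20.01) = 0.5918/(0.5918 + 0.1525) = 0.7951.

0.7951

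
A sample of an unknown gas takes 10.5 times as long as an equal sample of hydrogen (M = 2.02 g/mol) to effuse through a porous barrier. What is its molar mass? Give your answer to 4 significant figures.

222.7 g/mol

Using Graham's law: t_X/t_H₂ = √(M_X/M_H₂).
10.5 = √(M_X/2.02)
M_X = 2.02 × 10.5² = 2.02 × 110.2 = 222.7 g/mol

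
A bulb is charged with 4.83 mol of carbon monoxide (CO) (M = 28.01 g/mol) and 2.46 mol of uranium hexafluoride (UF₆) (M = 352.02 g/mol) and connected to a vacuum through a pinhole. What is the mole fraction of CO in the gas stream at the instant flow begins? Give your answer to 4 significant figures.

0.8744

Effusion rate of each component ∝ n_i/√M_i (partial pressure × 1/√M).
x_CO(eff) = (n_CO/√M_CO) / (n_CO/√M_CO + n_UF₆/√M_UF₆)
= (4.83/√28.01) / (4.83/√28.01 + 2.46/√352.02) = 0.9126/(0.9126 + 0.1311) = 0.8744.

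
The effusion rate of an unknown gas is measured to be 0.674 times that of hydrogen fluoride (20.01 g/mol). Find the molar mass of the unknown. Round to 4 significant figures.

Using Graham's law: rate_X/rate_HF = √(M_HF/M_X).
0.674 = √(20.01/M_X)
M_X = 20.01 / 0.674² = 20.01 / 0.4543 = 44.05 g/mol

44.05 g/mol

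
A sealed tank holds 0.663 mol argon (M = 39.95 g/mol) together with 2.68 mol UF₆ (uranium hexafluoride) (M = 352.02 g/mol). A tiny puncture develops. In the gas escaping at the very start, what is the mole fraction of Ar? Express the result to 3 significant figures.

0.423

Rate_i ∝ x_i/√M_i (Graham's law weighted by mole fraction), so the effusate composition follows n_i/√M_i.
x_Ar(eff) = (n_Ar/√M_Ar) / (n_Ar/√M_Ar + n_UF₆/√M_UF₆)
= (0.663/√39.95) / (0.663/√39.95 + 2.68/√352.02) = 0.1049/(0.1049 + 0.1428) = 0.423.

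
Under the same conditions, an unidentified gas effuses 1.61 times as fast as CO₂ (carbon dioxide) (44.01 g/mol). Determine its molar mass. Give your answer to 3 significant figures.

17.0 g/mol

From Graham's law, rate_X/rate_CO₂ = √(M_CO₂/M_X).
1.61 = √(44.01/M_X)
M_X = 44.01 / 1.61² = 44.01 / 2.592 = 17.0 g/mol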